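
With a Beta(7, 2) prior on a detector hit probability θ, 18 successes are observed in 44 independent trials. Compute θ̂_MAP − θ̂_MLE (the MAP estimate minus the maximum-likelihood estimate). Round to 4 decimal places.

Posterior is Beta(25, 28); MAP = (25−1)/(53−2) = 24/51 ≈ 0.47059.
MLE ignores the prior: θ̂_MLE = k/n = 18/44 ≈ 0.40909.
Difference = 24/51 − 18/44 = 23/374 ≈ 0.0615.

MAP − MLE = 0.0615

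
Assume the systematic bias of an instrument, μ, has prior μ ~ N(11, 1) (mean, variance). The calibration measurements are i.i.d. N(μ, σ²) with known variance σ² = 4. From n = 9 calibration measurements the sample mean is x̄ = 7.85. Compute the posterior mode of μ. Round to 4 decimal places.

n = 9, x̄ = 7.85.
For a Normal prior and Normal likelihood with known variance, the posterior is Normal; its mode equals its mean, the precision-weighted average.
Prior precision 1/σ₀² = 1/1 = 1; data precision n/σ² = 9/4 = 2.25.
μ̂ = (1·11 + 2.25·7.85) / (1 + 2.25) = 28.6625/3.25 = 2293/260 ≈ 8.8192.

μ̂_MAP = 8.8192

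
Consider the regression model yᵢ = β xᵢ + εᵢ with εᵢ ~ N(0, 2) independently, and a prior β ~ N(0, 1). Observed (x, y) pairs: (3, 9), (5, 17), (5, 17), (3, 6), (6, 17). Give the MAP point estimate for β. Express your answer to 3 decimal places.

log p(β | y) = −Σ(yᵢ − βxᵢ)²/(2·2) − β²/(2·1) + const.
Setting the derivative to zero: Σxᵢ(yᵢ − βxᵢ)/2 − β/1 = 0, so β = Σxᵢyᵢ / (Σxᵢ² + σ²/τ²).
Σxᵢyᵢ = 3·9 + 5·17 + 5·17 + 3·6 + 6·17 = 317; Σxᵢ² = 104; σ²/τ² = 2.
β̂_MAP = 317 / (104 + 2) = 317/106 ≈ 2.991.

β̂_MAP = 2.991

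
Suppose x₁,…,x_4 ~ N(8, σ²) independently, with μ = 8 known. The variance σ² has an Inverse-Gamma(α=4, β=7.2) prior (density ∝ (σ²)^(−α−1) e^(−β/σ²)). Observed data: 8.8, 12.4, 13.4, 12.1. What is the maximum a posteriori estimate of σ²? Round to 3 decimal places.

Sum of squared deviations about the known mean: SS = (8.8−8)² + (12.4−8)² + (13.4−8)² + (12.1−8)² = 65.97.
The Normal likelihood contributes (σ²)^(−n/2) exp(−SS/(2σ²)), so the posterior is Inverse-Gamma(α + n/2, β + SS/2) = Inverse-Gamma(6, 40.185).
The mode of Inverse-Gamma(a, b) is b/(a+1) = 40.185/7 ≈ 5.741.

σ̂²_MAP = 5.741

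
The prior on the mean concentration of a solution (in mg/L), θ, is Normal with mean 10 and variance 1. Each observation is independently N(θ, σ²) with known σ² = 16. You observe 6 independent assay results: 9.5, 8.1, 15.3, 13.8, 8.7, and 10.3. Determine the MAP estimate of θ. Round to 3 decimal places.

n = 6; x̄ = (9.5 + 8.1 + 15.3 + 13.8 + 8.7 + 10.3)/6 = 65.7/6 = 10.95.
For a Normal prior and Normal likelihood with known variance, the posterior is Normal; its mode equals its mean, the precision-weighted average.
Prior precision 1/σ₀² = 1/1 = 1; data precision n/σ² = 6/16 = 0.375.
θ̂ = (1·10 + 0.375·10.95) / (1 + 0.375) = 14.10625/1.375 = 2257/220 ≈ 10.259.

θ̂_MAP = 10.259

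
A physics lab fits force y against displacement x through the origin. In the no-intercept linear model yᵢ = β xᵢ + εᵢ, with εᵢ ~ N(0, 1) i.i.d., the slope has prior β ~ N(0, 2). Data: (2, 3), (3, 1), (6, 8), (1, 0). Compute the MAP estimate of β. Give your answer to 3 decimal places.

β̂_MAP = 1.129

log p(β | y) = −Σ(yᵢ − βxᵢ)²/(2·1) − β²/(2·2) + const.
Setting the derivative to zero: Σxᵢ(yᵢ − βxᵢ)/1 − β/2 = 0, so β = Σxᵢyᵢ / (Σxᵢ² + σ²/τ²).
Σxᵢyᵢ = 2·3 + 3·1 + 6·8 + 1·0 = 57; Σxᵢ² = 50; σ²/τ² = 0.5.
β̂_MAP = 57 / (50 + 0.5) = 57/50.5 ≈ 1.129.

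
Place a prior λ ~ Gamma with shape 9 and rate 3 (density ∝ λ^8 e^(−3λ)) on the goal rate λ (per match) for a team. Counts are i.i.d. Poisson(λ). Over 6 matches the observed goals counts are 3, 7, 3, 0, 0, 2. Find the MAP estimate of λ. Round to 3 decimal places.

Σxᵢ = 3+7+3+0+0+2 = 15, with n = 6.
Posterior ∝ λ^8e^(−3λ) · λ^15e^(−6λ) = λ^23e^(−9λ), i.e. Gamma(shape=24, rate=9).
The mode of a Gamma(a, b) with a ≥ 1 (shape–rate) is (a−1)/b = 23/9 ≈ 2.556.

λ̂_MAP = 2.556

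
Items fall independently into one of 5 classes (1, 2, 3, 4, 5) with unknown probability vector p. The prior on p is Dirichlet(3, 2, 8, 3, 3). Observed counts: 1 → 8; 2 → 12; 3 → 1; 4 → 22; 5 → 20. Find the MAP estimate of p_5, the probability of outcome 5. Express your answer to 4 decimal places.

MAP estimate: 0.2857

The posterior is Dirichlet(αᵢ + nᵢ) = Dirichlet(11, 14, 9, 25, 23).
For a Dirichlet(a₁,…,a_K) with all aᵢ > 1, the mode has j-th component (aⱼ − 1)/(Σaᵢ − K).
Here Σaᵢ = 82 and K = 5, so p_5 = (23 − 1)/(82 − 5) = 22/77 ≈ 0.2857.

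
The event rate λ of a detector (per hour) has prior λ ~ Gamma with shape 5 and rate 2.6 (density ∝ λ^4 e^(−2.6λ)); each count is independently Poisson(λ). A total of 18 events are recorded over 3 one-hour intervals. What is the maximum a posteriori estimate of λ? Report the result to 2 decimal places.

λ̂_MAP = 3.93

Σxᵢ = 18, n = 3.
Posterior ∝ λ^4e^(−2.6λ) · λ^18e^(−3λ) = λ^22e^(−5.6λ), i.e. Gamma(shape=23, rate=5.6).
The mode of a Gamma(a, b) with a ≥ 1 (shape–rate) is (a−1)/b = 22/5.6 ≈ 3.93.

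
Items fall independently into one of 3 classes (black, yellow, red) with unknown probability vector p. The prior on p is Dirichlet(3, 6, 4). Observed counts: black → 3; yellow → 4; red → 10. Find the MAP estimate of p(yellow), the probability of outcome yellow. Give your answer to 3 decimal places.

MAP estimate of p(yellow) = 0.333

The posterior is Dirichlet(αᵢ + nᵢ) = Dirichlet(6, 10, 14).
For a Dirichlet(a₁,…,a_K) with all aᵢ > 1, the mode has j-th component (aⱼ − 1)/(Σaᵢ − K).
Here Σaᵢ = 30 and K = 3, so p(yellow) = (10 − 1)/(30 − 3) = 9/27 ≈ 0.333.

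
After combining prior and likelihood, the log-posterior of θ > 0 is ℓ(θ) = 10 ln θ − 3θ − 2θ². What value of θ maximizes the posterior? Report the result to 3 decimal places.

ℓ'(θ) = 10/θ − 3 − 4θ. Setting this to zero and multiplying by θ: 4θ² + 3θ − 10 = 0.
θ = (−3 + √(3² + 4·4·10)) / (2·4) = (−3 + √169) / 8 = (−3 + 13)/8 = 5/4.
ℓ''(θ) = −10/θ² − 4 < 0, confirming a maximum.

θ̂_MAP = 1.250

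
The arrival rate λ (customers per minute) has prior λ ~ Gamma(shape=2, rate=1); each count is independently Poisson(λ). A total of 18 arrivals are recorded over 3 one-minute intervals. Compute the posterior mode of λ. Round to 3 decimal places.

Σxᵢ = 18, n = 3.
Posterior ∝ λe^(−1λ) · λ^18e^(−3λ) = λ^19e^(−4λ), i.e. Gamma(shape=20, rate=4).
The mode of a Gamma(a, b) with a ≥ 1 (shape–rate) is (a−1)/b = 19/4 ≈ 4.750.

λ̂_MAP = 4.750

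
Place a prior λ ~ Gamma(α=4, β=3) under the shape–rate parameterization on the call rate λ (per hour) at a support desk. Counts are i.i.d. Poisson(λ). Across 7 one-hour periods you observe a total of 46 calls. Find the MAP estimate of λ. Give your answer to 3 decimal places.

λ̂_MAP = 4.900

Σxᵢ = 46, n = 7.
Posterior ∝ λ^3e^(−3λ) · λ^46e^(−7λ) = λ^49e^(−10λ), i.e. Gamma(shape=50, rate=10).
The mode of a Gamma(a, b) with a ≥ 1 (shape–rate) is (a−1)/b = 49/10 ≈ 4.900.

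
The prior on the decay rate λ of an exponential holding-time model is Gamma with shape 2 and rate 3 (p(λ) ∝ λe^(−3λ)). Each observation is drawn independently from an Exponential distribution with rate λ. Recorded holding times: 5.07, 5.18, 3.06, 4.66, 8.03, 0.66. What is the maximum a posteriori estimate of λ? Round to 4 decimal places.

The Exponential(rate=λ) likelihood is ∝ λ^n e^(−λΣtᵢ). Here n = 6 and Σtᵢ = 5.07 + 5.18 + 3.06 + 4.66 + 8.03 + 0.66 = 26.66.
Posterior ∝ λe^(−3λ) · λ^6e^(−26.66λ) = λ^7e^(−29.66λ), i.e. Gamma(8, 29.66).
Mode = (a−1)/b = 7/29.66 ≈ 0.2360.

λ̂_MAP = 0.2360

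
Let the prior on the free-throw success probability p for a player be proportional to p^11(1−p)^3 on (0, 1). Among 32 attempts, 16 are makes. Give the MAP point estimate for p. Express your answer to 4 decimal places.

The prior density ∝ p^11(1−p)^3 is the kernel of Beta(12, 4).
Data: 16 successes in 32 trials. The binomial likelihood contributes p^16(1−p)^16, so the posterior is Beta(12+16, 4+16) = Beta(28, 20).
For Beta(a, b) with a, b > 1 the mode is (a−1)/(a+b−2) = 27/46 ≈ 0.5870.

p̂_MAP = 0.5870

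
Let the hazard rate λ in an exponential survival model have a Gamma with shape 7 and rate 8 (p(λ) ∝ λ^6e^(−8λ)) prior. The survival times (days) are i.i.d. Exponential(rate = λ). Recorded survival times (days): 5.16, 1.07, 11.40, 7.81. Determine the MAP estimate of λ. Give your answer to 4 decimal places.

λ̂_MAP = 0.2990

The Exponential(rate=λ) likelihood is ∝ λ^n e^(−λΣtᵢ). Here n = 4 and Σtᵢ = 5.16 + 1.07 + 11.40 + 7.81 = 25.44.
Posterior ∝ λ^6e^(−8λ) · λ^4e^(−25.44λ) = λ^10e^(−33.44λ), i.e. Gamma(11, 33.44).
Mode = (a−1)/b = 10/33.44 ≈ 0.2990.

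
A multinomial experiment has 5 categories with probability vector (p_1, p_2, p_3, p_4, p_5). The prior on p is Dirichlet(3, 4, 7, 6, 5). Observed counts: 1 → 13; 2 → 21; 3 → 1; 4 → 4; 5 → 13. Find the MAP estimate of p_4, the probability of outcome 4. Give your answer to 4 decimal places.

MAP estimate: 0.1250

The posterior is Dirichlet(αᵢ + nᵢ) = Dirichlet(16, 25, 8, 10, 18).
For a Dirichlet(a₁,…,a_K) with all aᵢ > 1, the mode has j-th component (aⱼ − 1)/(Σaᵢ − K).
Here Σaᵢ = 77 and K = 5, so p_4 = (10 − 1)/(77 − 5) = 9/72 ≈ 0.1250.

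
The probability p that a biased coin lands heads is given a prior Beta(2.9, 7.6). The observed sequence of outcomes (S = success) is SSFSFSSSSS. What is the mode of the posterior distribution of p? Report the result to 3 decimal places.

p̂_MAP = 0.535

Prior: Beta(2.9, 7.6).
Data: 8 successes in 10 trials (from the sequence). The binomial likelihood contributes p^8(1−p)^2, so the posterior is Beta(2.9+8, 7.6+2) = Beta(10.9, 9.6).
For Beta(a, b) with a, b > 1 the mode is (a−1)/(a+b−2) = 9.9/18.5 ≈ 0.535.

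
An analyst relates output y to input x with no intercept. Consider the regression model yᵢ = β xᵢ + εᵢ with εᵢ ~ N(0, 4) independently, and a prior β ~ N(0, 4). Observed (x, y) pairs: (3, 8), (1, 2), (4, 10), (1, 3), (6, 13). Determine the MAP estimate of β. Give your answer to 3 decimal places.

log p(β | y) = −Σ(yᵢ − βxᵢ)²/(2·4) − β²/(2·4) + const.
Setting the derivative to zero: Σxᵢ(yᵢ − βxᵢ)/4 − β/4 = 0, so β = Σxᵢyᵢ / (Σxᵢ² + σ²/τ²).
Σxᵢyᵢ = 3·8 + 1·2 + 4·10 + 1·3 + 6·13 = 147; Σxᵢ² = 63; σ²/τ² = 1.
β̂_MAP = 147 / (63 + 1) = 147/64 ≈ 2.297.

β̂_MAP = 2.297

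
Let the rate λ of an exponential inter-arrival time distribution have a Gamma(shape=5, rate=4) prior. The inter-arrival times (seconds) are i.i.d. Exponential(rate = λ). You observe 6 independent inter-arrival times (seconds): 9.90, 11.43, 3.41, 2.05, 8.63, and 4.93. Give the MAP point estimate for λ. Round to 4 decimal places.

The Exponential(rate=λ) likelihood is ∝ λ^n e^(−λΣtᵢ). Here n = 6 and Σtᵢ = 9.90 + 11.43 + 3.41 + 2.05 + 8.63 + 4.93 = 40.35.
Posterior ∝ λ^4e^(−4λ) · λ^6e^(−40.35λ) = λ^10e^(−44.35λ), i.e. Gamma(11, 44.35).
Mode = (a−1)/b = 10/44.35 ≈ 0.2255.

λ̂_MAP = 0.2255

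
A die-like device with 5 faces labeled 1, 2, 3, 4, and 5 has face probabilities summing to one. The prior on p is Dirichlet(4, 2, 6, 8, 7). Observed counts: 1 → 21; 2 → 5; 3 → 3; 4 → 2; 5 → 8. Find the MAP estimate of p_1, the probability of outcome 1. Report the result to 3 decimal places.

MAP estimate: 0.393

The posterior is Dirichlet(αᵢ + nᵢ) = Dirichlet(25, 7, 9, 10, 15).
For a Dirichlet(a₁,…,a_K) with all aᵢ > 1, the mode has j-th component (aⱼ − 1)/(Σaᵢ − K).
Here Σaᵢ = 66 and K = 5, so p_1 = (25 − 1)/(66 − 5) = 24/61 ≈ 0.393.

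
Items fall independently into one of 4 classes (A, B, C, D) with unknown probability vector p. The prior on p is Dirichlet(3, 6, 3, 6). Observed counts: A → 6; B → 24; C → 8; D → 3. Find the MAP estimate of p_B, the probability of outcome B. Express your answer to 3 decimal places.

The posterior is Dirichlet(αᵢ + nᵢ) = Dirichlet(9, 30, 11, 9).
For a Dirichlet(a₁,…,a_K) with all aᵢ > 1, the mode has j-th component (aⱼ − 1)/(Σaᵢ − K).
Here Σaᵢ = 59 and K = 4, so p_B = (30 − 1)/(59 − 4) = 29/55 ≈ 0.527.

MAP estimate of p_B = 0.527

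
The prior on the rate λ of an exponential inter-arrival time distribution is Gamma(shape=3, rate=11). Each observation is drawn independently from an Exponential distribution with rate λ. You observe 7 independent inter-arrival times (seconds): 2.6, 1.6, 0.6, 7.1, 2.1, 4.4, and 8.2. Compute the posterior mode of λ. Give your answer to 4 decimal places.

λ̂_MAP = 0.2394

The Exponential(rate=λ) likelihood is ∝ λ^n e^(−λΣtᵢ). Here n = 7 and Σtᵢ = 2.6 + 1.6 + 0.6 + 7.1 + 2.1 + 4.4 + 8.2 = 26.6.
Posterior ∝ λ^2e^(−11λ) · λ^7e^(−26.6λ) = λ^9e^(−37.6λ), i.e. Gamma(10, 37.6).
Mode = (a−1)/b = 9/37.6 ≈ 0.2394.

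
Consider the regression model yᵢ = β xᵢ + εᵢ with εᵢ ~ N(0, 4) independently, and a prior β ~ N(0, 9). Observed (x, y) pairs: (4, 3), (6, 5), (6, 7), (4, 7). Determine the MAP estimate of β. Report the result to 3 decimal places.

β̂_MAP = 1.072

log p(β | y) = −Σ(yᵢ − βxᵢ)²/(2·4) − β²/(2·9) + const.
Setting the derivative to zero: Σxᵢ(yᵢ − βxᵢ)/4 − β/9 = 0, so β = Σxᵢyᵢ / (Σxᵢ² + σ²/τ²).
Σxᵢyᵢ = 4·3 + 6·5 + 6·7 + 4·7 = 112; Σxᵢ² = 104; σ²/τ² = 4/9.
β̂_MAP = 112 / (104 + 4/9) = 112/(940/9) = 252/235 ≈ 1.072.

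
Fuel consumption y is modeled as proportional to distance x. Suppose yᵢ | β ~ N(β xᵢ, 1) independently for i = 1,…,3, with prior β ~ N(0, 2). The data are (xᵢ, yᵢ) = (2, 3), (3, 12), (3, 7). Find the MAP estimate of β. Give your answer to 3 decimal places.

β̂_MAP = 2.800

log p(β | y) = −Σ(yᵢ − βxᵢ)²/(2·1) − β²/(2·2) + const.
Setting the derivative to zero: Σxᵢ(yᵢ − βxᵢ)/1 − β/2 = 0, so β = Σxᵢyᵢ / (Σxᵢ² + σ²/τ²).
Σxᵢyᵢ = 2·3 + 3·12 + 3·7 = 63; Σxᵢ² = 22; σ²/τ² = 0.5.
β̂_MAP = 63 / (22 + 0.5) = 63/22.5 ≈ 2.800.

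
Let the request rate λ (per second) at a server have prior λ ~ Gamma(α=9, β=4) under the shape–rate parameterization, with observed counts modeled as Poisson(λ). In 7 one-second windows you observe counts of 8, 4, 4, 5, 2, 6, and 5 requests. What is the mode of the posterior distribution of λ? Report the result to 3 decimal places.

λ̂_MAP = 3.818

Σxᵢ = 8+4+4+5+2+6+5 = 34, with n = 7.
Posterior ∝ λ^8e^(−4λ) · λ^34e^(−7λ) = λ^42e^(−11λ), i.e. Gamma(shape=43, rate=11).
The mode of a Gamma(a, b) with a ≥ 1 (shape–rate) is (a−1)/b = 42/11 ≈ 3.818.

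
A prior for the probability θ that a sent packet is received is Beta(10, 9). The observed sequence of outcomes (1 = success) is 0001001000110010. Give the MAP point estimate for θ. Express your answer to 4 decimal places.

θ̂_MAP = 0.4242

Prior: Beta(10, 9).
Data: 5 successes in 16 trials (from the sequence). The binomial likelihood contributes θ^5(1−θ)^11, so the posterior is Beta(10+5, 9+11) = Beta(15, 20).
For Beta(a, b) with a, b > 1 the mode is (a−1)/(a+b−2) = 14/33 ≈ 0.4242.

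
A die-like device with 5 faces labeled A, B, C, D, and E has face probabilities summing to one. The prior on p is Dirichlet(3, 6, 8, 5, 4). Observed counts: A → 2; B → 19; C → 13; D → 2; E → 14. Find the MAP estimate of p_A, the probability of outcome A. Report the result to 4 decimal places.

The posterior is Dirichlet(αᵢ + nᵢ) = Dirichlet(5, 25, 21, 7, 18).
For a Dirichlet(a₁,…,a_K) with all aᵢ > 1, the mode has j-th component (aⱼ − 1)/(Σaᵢ − K).
Here Σaᵢ = 76 and K = 5, so p_A = (5 − 1)/(76 − 5) = 4/71 ≈ 0.0563.

MAP estimate of p_A = 0.0563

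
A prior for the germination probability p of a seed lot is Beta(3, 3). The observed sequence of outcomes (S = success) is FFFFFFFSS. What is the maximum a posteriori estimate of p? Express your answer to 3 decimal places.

p̂_MAP = 0.308

Prior: Beta(3, 3).
Data: 2 successes in 9 trials (from the sequence). The binomial likelihood contributes p^2(1−p)^7, so the posterior is Beta(3+2, 3+7) = Beta(5, 10).
For Beta(a, b) with a, b > 1 the mode is (a−1)/(a+b−2) = 4/13 ≈ 0.308.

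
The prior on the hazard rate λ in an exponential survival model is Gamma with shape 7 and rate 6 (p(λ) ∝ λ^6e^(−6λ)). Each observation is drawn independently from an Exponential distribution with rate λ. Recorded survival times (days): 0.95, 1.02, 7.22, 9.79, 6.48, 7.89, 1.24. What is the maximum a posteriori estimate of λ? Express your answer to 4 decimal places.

The Exponential(rate=λ) likelihood is ∝ λ^n e^(−λΣtᵢ). Here n = 7 and Σtᵢ = 0.95 + 1.02 + 7.22 + 9.79 + 6.48 + 7.89 + 1.24 = 34.59.
Posterior ∝ λ^6e^(−6λ) · λ^7e^(−34.59λ) = λ^13e^(−40.59λ), i.e. Gamma(14, 40.59).
Mode = (a−1)/b = 13/40.59 ≈ 0.3203.

λ̂_MAP = 0.3203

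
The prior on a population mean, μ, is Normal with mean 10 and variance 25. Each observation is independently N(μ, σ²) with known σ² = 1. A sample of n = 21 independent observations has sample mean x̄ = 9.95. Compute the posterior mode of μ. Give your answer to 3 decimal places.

n = 21, x̄ = 9.95.
For a Normal prior and Normal likelihood with known variance, the posterior is Normal; its mode equals its mean, the precision-weighted average.
Prior precision 1/σ₀² = 1/25 = 0.04; data precision n/σ² = 21/1 = 21.
μ̂ = (0.04·10 + 21·9.95) / (0.04 + 21) = 209.35/21.04 = 20935/2104 ≈ 9.950.

μ̂_MAP = 9.950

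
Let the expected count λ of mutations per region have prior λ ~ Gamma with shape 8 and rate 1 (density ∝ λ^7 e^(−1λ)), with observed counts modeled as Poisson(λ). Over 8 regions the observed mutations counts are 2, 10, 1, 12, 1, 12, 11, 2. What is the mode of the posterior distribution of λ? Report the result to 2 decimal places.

Σxᵢ = 2+10+1+12+1+12+11+2 = 51, with n = 8.
Posterior ∝ λ^7e^(−1λ) · λ^51e^(−8λ) = λ^58e^(−9λ), i.e. Gamma(shape=59, rate=9).
The mode of a Gamma(a, b) with a ≥ 1 (shape–rate) is (a−1)/b = 58/9 ≈ 6.44.

λ̂_MAP = 6.44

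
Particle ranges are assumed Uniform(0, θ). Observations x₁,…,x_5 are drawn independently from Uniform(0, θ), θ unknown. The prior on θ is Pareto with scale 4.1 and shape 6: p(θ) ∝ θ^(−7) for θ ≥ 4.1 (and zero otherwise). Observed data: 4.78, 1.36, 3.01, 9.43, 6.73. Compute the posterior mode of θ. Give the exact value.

The Uniform(0, θ) likelihood is θ^(−n) for θ ≥ max(xᵢ), zero otherwise. Here max(xᵢ) = 9.43.
Posterior ∝ θ^(−7) · θ^(−5) = θ^(−12) on θ ≥ max(4.1, 9.43) = 9.43.
This density is strictly decreasing in θ, so the posterior mode lies at the lower boundary of the support.

θ̂_MAP = 9.43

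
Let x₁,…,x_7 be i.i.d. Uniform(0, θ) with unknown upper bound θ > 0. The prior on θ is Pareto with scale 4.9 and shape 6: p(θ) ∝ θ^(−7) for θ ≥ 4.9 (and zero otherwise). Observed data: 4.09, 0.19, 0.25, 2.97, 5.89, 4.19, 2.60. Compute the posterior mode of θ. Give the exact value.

The Uniform(0, θ) likelihood is θ^(−n) for θ ≥ max(xᵢ), zero otherwise. Here max(xᵢ) = 5.89.
Posterior ∝ θ^(−7) · θ^(−7) = θ^(−14) on θ ≥ max(4.9, 5.89) = 5.89.
This density is strictly decreasing in θ, so the posterior mode lies at the lower boundary of the support.

θ̂_MAP = 5.89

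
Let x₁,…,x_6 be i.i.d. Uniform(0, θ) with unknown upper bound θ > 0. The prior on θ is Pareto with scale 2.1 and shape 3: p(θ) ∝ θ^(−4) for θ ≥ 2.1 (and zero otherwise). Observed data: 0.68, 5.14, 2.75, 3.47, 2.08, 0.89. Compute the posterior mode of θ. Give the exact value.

The Uniform(0, θ) likelihood is θ^(−n) for θ ≥ max(xᵢ), zero otherwise. Here max(xᵢ) = 5.14.
Posterior ∝ θ^(−4) · θ^(−6) = θ^(−10) on θ ≥ max(2.1, 5.14) = 5.14.
This density is strictly decreasing in θ, so the posterior mode lies at the lower boundary of the support.

θ̂_MAP = 5.14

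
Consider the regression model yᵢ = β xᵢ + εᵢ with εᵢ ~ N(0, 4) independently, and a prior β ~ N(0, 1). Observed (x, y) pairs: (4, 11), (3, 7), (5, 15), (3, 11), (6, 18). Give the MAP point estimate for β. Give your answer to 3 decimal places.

log p(β | y) = −Σ(yᵢ − βxᵢ)²/(2·4) − β²/(2·1) + const.
Setting the derivative to zero: Σxᵢ(yᵢ − βxᵢ)/4 − β/1 = 0, so β = Σxᵢyᵢ / (Σxᵢ² + σ²/τ²).
Σxᵢyᵢ = 4·11 + 3·7 + 5·15 + 3·11 + 6·18 = 281; Σxᵢ² = 95; σ²/τ² = 4.
β̂_MAP = 281 / (95 + 4) = 281/99 ≈ 2.838.

β̂_MAP = 2.838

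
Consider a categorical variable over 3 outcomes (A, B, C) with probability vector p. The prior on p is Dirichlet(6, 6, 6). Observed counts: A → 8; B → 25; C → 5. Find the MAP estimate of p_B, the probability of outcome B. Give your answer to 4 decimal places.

MAP estimate of p_B = 0.5660

The posterior is Dirichlet(αᵢ + nᵢ) = Dirichlet(14, 31, 11).
For a Dirichlet(a₁,…,a_K) with all aᵢ > 1, the mode has j-th component (aⱼ − 1)/(Σaᵢ − K).
Here Σaᵢ = 56 and K = 3, so p_B = (31 − 1)/(56 − 3) = 30/53 ≈ 0.5660.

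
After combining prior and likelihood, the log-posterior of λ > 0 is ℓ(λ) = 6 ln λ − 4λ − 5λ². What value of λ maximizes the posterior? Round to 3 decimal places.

λ̂_MAP = 0.600

ℓ'(λ) = 6/λ − 4 − 10λ. Setting this to zero and multiplying by λ: 10λ² + 4λ − 6 = 0.
λ = (−4 + √(4² + 4·10·6)) / (2·10) = (−4 + √256) / 20 = (−4 + 16)/20 = 3/5.
ℓ''(λ) = −6/λ² − 10 < 0, confirming a maximum.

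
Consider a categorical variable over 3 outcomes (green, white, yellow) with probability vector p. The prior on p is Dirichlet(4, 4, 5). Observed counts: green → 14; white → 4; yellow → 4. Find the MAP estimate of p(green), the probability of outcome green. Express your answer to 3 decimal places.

MAP estimate of p(green) = 0.531

The posterior is Dirichlet(αᵢ + nᵢ) = Dirichlet(18, 8, 9).
For a Dirichlet(a₁,…,a_K) with all aᵢ > 1, the mode has j-th component (aⱼ − 1)/(Σaᵢ − K).
Here Σaᵢ = 35 and K = 3, so p(green) = (18 − 1)/(35 − 3) = 17/32 ≈ 0.531.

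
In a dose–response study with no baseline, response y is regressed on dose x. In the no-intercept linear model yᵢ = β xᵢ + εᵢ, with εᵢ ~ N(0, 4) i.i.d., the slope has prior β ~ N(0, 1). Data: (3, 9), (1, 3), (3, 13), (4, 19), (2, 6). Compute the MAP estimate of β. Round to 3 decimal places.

β̂_MAP = 3.651

log p(β | y) = −Σ(yᵢ − βxᵢ)²/(2·4) − β²/(2·1) + const.
Setting the derivative to zero: Σxᵢ(yᵢ − βxᵢ)/4 − β/1 = 0, so β = Σxᵢyᵢ / (Σxᵢ² + σ²/τ²).
Σxᵢyᵢ = 3·9 + 1·3 + 3·13 + 4·19 + 2·6 = 157; Σxᵢ² = 39; σ²/τ² = 4.
β̂_MAP = 157 / (39 + 4) = 157/43 ≈ 3.651.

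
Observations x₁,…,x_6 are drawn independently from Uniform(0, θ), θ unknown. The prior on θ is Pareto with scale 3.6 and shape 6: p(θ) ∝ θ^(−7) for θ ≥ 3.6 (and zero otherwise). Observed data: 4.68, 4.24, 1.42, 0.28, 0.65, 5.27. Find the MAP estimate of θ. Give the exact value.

θ̂_MAP = 5.27

The Uniform(0, θ) likelihood is θ^(−n) for θ ≥ max(xᵢ), zero otherwise. Here max(xᵢ) = 5.27.
Posterior ∝ θ^(−7) · θ^(−6) = θ^(−13) on θ ≥ max(3.6, 5.27) = 5.27.
This density is strictly decreasing in θ, so the posterior mode lies at the lower boundary of the support.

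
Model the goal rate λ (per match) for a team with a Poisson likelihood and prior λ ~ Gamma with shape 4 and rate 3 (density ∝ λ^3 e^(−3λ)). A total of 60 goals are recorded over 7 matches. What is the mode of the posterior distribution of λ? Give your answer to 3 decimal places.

λ̂_MAP = 6.300

Σxᵢ = 60, n = 7.
Posterior ∝ λ^3e^(−3λ) · λ^60e^(−7λ) = λ^63e^(−10λ), i.e. Gamma(shape=64, rate=10).
The mode of a Gamma(a, b) with a ≥ 1 (shape–rate) is (a−1)/b = 63/10 ≈ 6.300.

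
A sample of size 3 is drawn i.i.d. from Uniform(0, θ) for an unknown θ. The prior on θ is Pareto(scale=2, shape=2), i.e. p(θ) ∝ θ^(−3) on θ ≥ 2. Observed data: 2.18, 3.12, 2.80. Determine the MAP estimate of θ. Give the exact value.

θ̂_MAP = 3.12

The Uniform(0, θ) likelihood is θ^(−n) for θ ≥ max(xᵢ), zero otherwise. Here max(xᵢ) = 3.12.
Posterior ∝ θ^(−3) · θ^(−3) = θ^(−6) on θ ≥ max(2, 3.12) = 3.12.
This density is strictly decreasing in θ, so the posterior mode lies at the lower boundary of the support.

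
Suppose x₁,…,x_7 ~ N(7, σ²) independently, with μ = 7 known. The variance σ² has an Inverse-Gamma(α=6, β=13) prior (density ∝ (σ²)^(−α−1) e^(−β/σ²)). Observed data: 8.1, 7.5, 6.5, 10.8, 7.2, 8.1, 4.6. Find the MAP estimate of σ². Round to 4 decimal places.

Sum of squared deviations about the known mean: SS = (8.1−7)² + (7.5−7)² + (6.5−7)² + (10.8−7)² + (7.2−7)² + (8.1−7)² + (4.6−7)² = 23.16.
The Normal likelihood contributes (σ²)^(−n/2) exp(−SS/(2σ²)), so the posterior is Inverse-Gamma(α + n/2, β + SS/2) = Inverse-Gamma(9.5, 24.58).
The mode of Inverse-Gamma(a, b) is b/(a+1) = 24.58/10.5 ≈ 2.3410.

σ̂²_MAP = 2.3410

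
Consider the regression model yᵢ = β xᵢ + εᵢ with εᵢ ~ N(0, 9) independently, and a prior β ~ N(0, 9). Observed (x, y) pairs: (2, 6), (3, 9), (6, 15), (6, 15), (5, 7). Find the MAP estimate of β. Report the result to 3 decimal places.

β̂_MAP = 2.288

log p(β | y) = −Σ(yᵢ − βxᵢ)²/(2·9) − β²/(2·9) + const.
Setting the derivative to zero: Σxᵢ(yᵢ − βxᵢ)/9 − β/9 = 0, so β = Σxᵢyᵢ / (Σxᵢ² + σ²/τ²).
Σxᵢyᵢ = 2·6 + 3·9 + 6·15 + 6·15 + 5·7 = 254; Σxᵢ² = 110; σ²/τ² = 1.
β̂_MAP = 254 / (110 + 1) = 254/111 ≈ 2.288.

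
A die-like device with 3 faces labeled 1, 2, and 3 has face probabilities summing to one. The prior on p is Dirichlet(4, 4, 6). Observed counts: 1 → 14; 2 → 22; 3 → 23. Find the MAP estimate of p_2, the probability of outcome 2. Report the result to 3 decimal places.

The posterior is Dirichlet(αᵢ + nᵢ) = Dirichlet(18, 26, 29).
For a Dirichlet(a₁,…,a_K) with all aᵢ > 1, the mode has j-th component (aⱼ − 1)/(Σaᵢ − K).
Here Σaᵢ = 73 and K = 3, so p_2 = (26 − 1)/(73 − 3) = 25/70 ≈ 0.357.

MAP estimate: 0.357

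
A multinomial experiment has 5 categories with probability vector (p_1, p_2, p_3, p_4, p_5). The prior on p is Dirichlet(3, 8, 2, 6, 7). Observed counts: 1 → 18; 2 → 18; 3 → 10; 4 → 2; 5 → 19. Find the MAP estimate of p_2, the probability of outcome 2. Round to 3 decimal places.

The posterior is Dirichlet(αᵢ + nᵢ) = Dirichlet(21, 26, 12, 8, 26).
For a Dirichlet(a₁,…,a_K) with all aᵢ > 1, the mode has j-th component (aⱼ − 1)/(Σaᵢ − K).
Here Σaᵢ = 93 and K = 5, so p_2 = (26 − 1)/(93 − 5) = 25/88 ≈ 0.284.

MAP estimate: 0.284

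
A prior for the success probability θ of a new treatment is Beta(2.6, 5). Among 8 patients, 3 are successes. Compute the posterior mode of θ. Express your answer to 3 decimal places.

θ̂_MAP = 0.338

Prior: Beta(2.6, 5).
Data: 3 successes in 8 trials. The binomial likelihood contributes θ^3(1−θ)^5, so the posterior is Beta(2.6+3, 5+5) = Beta(5.6, 10).
For Beta(a, b) with a, b > 1 the mode is (a−1)/(a+b−2) = 4.6/13.6 ≈ 0.338.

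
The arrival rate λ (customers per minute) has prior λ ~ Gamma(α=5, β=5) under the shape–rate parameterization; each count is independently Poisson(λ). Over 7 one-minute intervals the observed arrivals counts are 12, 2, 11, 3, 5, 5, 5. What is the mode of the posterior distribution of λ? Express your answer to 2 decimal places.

λ̂_MAP = 3.92

Σxᵢ = 12+2+11+3+5+5+5 = 43, with n = 7.
Posterior ∝ λ^4e^(−5λ) · λ^43e^(−7λ) = λ^47e^(−12λ), i.e. Gamma(shape=48, rate=12).
The mode of a Gamma(a, b) with a ≥ 1 (shape–rate) is (a−1)/b = 47/12 ≈ 3.92.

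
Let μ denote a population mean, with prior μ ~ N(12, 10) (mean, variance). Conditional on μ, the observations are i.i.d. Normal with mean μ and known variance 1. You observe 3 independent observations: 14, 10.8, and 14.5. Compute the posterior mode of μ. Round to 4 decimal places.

μ̂_MAP = 13.0645

n = 3; x̄ = (14 + 10.8 + 14.5)/3 = 39.3/3 = 13.1.
For a Normal prior and Normal likelihood with known variance, the posterior is Normal; its mode equals its mean, the precision-weighted average.
Prior precision 1/σ₀² = 1/10 = 0.1; data precision n/σ² = 3/1 = 3.
μ̂ = (0.1·12 + 3·13.1) / (0.1 + 3) = 40.5/3.1 = 405/31 ≈ 13.0645.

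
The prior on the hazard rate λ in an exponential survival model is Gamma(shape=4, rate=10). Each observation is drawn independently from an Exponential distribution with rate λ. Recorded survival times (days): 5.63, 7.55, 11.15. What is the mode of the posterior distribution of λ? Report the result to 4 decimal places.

The Exponential(rate=λ) likelihood is ∝ λ^n e^(−λΣtᵢ). Here n = 3 and Σtᵢ = 5.63 + 7.55 + 11.15 = 24.33.
Posterior ∝ λ^3e^(−10λ) · λ^3e^(−24.33λ) = λ^6e^(−34.33λ), i.e. Gamma(7, 34.33).
Mode = (a−1)/b = 6/34.33 ≈ 0.1748.

λ̂_MAP = 0.1748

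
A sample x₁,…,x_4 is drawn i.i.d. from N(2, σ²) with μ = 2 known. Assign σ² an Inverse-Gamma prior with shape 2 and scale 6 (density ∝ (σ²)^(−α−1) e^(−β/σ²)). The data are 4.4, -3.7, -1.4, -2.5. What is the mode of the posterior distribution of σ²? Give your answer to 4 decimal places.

Sum of squared deviations about the known mean: SS = (4.4−2)² + (-3.7−2)² + (-1.4−2)² + (-2.5−2)² = 70.06.
The Normal likelihood contributes (σ²)^(−n/2) exp(−SS/(2σ²)), so the posterior is Inverse-Gamma(α + n/2, β + SS/2) = Inverse-Gamma(4, 41.03).
The mode of Inverse-Gamma(a, b) is b/(a+1) = 41.03/5 ≈ 8.2060.

σ̂²_MAP = 8.2060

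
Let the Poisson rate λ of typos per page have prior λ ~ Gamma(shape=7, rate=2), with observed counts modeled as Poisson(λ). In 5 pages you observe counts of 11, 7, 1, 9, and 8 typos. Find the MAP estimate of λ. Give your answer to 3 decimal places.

Σxᵢ = 11+7+1+9+8 = 36, with n = 5.
Posterior ∝ λ^6e^(−2λ) · λ^36e^(−5λ) = λ^42e^(−7λ), i.e. Gamma(shape=43, rate=7).
The mode of a Gamma(a, b) with a ≥ 1 (shape–rate) is (a−1)/b = 42/7 ≈ 6.000.

λ̂_MAP = 6.000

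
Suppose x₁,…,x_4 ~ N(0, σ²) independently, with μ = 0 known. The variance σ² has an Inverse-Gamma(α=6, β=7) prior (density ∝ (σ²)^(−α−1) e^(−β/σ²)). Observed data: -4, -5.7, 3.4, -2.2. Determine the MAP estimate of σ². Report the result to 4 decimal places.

Sum of squared deviations about the known mean: SS = (-4−0)² + (-5.7−0)² + (3.4−0)² + (-2.2−0)² = 64.89.
The Normal likelihood contributes (σ²)^(−n/2) exp(−SS/(2σ²)), so the posterior is Inverse-Gamma(α + n/2, β + SS/2) = Inverse-Gamma(8, 39.445).
The mode of Inverse-Gamma(a, b) is b/(a+1) = 39.445/9 ≈ 4.3828.

σ̂²_MAP = 4.3828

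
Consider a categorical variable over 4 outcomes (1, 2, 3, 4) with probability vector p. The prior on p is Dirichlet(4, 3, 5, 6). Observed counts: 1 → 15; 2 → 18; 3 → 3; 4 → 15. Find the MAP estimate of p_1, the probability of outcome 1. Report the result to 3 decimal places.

MAP estimate: 0.277

The posterior is Dirichlet(αᵢ + nᵢ) = Dirichlet(19, 21, 8, 21).
For a Dirichlet(a₁,…,a_K) with all aᵢ > 1, the mode has j-th component (aⱼ − 1)/(Σaᵢ − K).
Here Σaᵢ = 69 and K = 4, so p_1 = (19 − 1)/(69 − 4) = 18/65 ≈ 0.277.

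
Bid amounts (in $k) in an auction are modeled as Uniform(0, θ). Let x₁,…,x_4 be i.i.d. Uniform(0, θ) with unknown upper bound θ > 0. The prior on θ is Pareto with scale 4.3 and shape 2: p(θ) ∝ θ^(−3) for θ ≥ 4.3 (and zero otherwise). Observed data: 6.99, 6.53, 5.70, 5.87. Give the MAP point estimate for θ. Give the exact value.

θ̂_MAP = 6.99

The Uniform(0, θ) likelihood is θ^(−n) for θ ≥ max(xᵢ), zero otherwise. Here max(xᵢ) = 6.99.
Posterior ∝ θ^(−3) · θ^(−4) = θ^(−7) on θ ≥ max(4.3, 6.99) = 6.99.
This density is strictly decreasing in θ, so the posterior mode lies at the lower boundary of the support.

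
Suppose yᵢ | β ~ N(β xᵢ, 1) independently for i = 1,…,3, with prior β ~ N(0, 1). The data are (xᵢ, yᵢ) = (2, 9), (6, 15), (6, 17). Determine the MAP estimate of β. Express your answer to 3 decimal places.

log p(β | y) = −Σ(yᵢ − βxᵢ)²/(2·1) − β²/(2·1) + const.
Setting the derivative to zero: Σxᵢ(yᵢ − βxᵢ)/1 − β/1 = 0, so β = Σxᵢyᵢ / (Σxᵢ² + σ²/τ²).
Σxᵢyᵢ = 2·9 + 6·15 + 6·17 = 210; Σxᵢ² = 76; σ²/τ² = 1.
β̂_MAP = 210 / (76 + 1) = 210/77 ≈ 2.727.

β̂_MAP = 2.727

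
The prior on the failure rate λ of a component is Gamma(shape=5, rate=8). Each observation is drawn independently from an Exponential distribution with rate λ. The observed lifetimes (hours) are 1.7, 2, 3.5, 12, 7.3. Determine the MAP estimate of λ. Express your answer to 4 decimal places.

λ̂_MAP = 0.2609

The Exponential(rate=λ) likelihood is ∝ λ^n e^(−λΣtᵢ). Here n = 5 and Σtᵢ = 1.7 + 2 + 3.5 + 12 + 7.3 = 26.5.
Posterior ∝ λ^4e^(−8λ) · λ^5e^(−26.5λ) = λ^9e^(−34.5λ), i.e. Gamma(10, 34.5).
Mode = (a−1)/b = 9/34.5 ≈ 0.2609.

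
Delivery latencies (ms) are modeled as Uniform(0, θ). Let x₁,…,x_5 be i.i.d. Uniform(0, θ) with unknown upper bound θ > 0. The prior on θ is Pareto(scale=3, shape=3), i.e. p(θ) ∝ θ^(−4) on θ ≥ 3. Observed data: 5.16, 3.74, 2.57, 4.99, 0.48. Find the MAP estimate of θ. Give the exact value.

The Uniform(0, θ) likelihood is θ^(−n) for θ ≥ max(xᵢ), zero otherwise. Here max(xᵢ) = 5.16.
Posterior ∝ θ^(−4) · θ^(−5) = θ^(−9) on θ ≥ max(3, 5.16) = 5.16.
This density is strictly decreasing in θ, so the posterior mode lies at the lower boundary of the support.

θ̂_MAP = 5.16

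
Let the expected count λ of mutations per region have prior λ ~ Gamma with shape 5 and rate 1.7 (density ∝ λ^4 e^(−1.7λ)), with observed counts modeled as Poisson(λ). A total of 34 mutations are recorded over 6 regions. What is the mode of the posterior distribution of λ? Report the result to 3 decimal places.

Σxᵢ = 34, n = 6.
Posterior ∝ λ^4e^(−1.7λ) · λ^34e^(−6λ) = λ^38e^(−7.7λ), i.e. Gamma(shape=39, rate=7.7).
The mode of a Gamma(a, b) with a ≥ 1 (shape–rate) is (a−1)/b = 38/7.7 ≈ 4.935.

λ̂_MAP = 4.935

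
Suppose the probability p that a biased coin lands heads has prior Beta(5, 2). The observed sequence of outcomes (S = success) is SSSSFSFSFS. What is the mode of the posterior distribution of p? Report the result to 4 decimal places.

p̂_MAP = 0.7333

Prior: Beta(5, 2).
Data: 7 successes in 10 trials (from the sequence). The binomial likelihood contributes p^7(1−p)^3, so the posterior is Beta(5+7, 2+3) = Beta(12, 5).
For Beta(a, b) with a, b > 1 the mode is (a−1)/(a+b−2) = 11/15 ≈ 0.7333.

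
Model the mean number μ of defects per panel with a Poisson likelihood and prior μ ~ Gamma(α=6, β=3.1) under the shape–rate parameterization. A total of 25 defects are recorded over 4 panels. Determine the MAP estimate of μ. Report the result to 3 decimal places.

μ̂_MAP = 4.225

Σxᵢ = 25, n = 4.
Posterior ∝ μ^5e^(−3.1μ) · μ^25e^(−4μ) = μ^30e^(−7.1μ), i.e. Gamma(shape=31, rate=7.1).
The mode of a Gamma(a, b) with a ≥ 1 (shape–rate) is (a−1)/b = 30/7.1 ≈ 4.225.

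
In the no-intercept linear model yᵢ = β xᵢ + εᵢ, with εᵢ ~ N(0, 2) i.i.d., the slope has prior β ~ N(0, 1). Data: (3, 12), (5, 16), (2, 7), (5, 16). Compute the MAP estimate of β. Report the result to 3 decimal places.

β̂_MAP = 3.231

log p(β | y) = −Σ(yᵢ − βxᵢ)²/(2·2) − β²/(2·1) + const.
Setting the derivative to zero: Σxᵢ(yᵢ − βxᵢ)/2 − β/1 = 0, so β = Σxᵢyᵢ / (Σxᵢ² + σ²/τ²).
Σxᵢyᵢ = 3·12 + 5·16 + 2·7 + 5·16 = 210; Σxᵢ² = 63; σ²/τ² = 2.
β̂_MAP = 210 / (63 + 2) = 210/65 ≈ 3.231.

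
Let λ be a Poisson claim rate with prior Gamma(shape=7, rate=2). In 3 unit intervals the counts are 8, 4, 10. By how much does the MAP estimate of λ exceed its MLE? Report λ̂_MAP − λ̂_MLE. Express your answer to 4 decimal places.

MAP − MLE = -1.7333

Σxᵢ = 22. Posterior is Gamma(29, 5); MAP = (29−1)/5 = 28/5 ≈ 5.60000.
MLE = x̄ = 22/3 ≈ 7.33333.
Difference = 28/5 − 22/3 = -26/15 ≈ -1.7333.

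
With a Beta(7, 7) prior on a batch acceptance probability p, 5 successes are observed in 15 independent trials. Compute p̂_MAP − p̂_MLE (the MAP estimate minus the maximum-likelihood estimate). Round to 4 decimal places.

MAP − MLE = 0.0741

Posterior is Beta(12, 17); MAP = (12−1)/(29−2) = 11/27 ≈ 0.40741.
MLE ignores the prior: p̂_MLE = k/n = 5/15 ≈ 0.33333.
Difference = 11/27 − 5/15 = 2/27 ≈ 0.0741.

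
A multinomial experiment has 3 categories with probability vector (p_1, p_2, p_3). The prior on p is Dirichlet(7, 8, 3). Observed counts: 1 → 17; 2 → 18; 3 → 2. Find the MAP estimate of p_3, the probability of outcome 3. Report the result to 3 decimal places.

The posterior is Dirichlet(αᵢ + nᵢ) = Dirichlet(24, 26, 5).
For a Dirichlet(a₁,…,a_K) with all aᵢ > 1, the mode has j-th component (aⱼ − 1)/(Σaᵢ − K).
Here Σaᵢ = 55 and K = 3, so p_3 = (5 − 1)/(55 − 3) = 4/52 ≈ 0.077.

MAP estimate: 0.077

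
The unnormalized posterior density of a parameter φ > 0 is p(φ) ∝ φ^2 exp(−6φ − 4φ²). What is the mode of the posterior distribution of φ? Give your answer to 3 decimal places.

φ̂_MAP = 0.250

ℓ'(φ) = 2/φ − 6 − 8φ. Setting this to zero and multiplying by φ: 8φ² + 6φ − 2 = 0.
φ = (−6 + √(6² + 4·8·2)) / (2·8) = (−6 + √100) / 16 = (−6 + 10)/16 = 1/4.
ℓ''(φ) = −2/φ² − 8 < 0, confirming a maximum.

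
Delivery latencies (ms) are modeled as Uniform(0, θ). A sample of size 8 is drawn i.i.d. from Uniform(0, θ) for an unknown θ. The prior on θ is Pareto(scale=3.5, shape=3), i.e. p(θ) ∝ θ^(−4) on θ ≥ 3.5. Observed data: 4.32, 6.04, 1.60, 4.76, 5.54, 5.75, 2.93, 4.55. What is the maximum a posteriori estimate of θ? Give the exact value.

The Uniform(0, θ) likelihood is θ^(−n) for θ ≥ max(xᵢ), zero otherwise. Here max(xᵢ) = 6.04.
Posterior ∝ θ^(−4) · θ^(−8) = θ^(−12) on θ ≥ max(3.5, 6.04) = 6.04.
This density is strictly decreasing in θ, so the posterior mode lies at the lower boundary of the support.

θ̂_MAP = 6.04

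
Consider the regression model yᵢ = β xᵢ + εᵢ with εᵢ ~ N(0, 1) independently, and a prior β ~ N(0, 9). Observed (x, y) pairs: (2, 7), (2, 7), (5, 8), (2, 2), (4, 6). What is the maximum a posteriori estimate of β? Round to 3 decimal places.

β̂_MAP = 1.808

log p(β | y) = −Σ(yᵢ − βxᵢ)²/(2·1) − β²/(2·9) + const.
Setting the derivative to zero: Σxᵢ(yᵢ − βxᵢ)/1 − β/9 = 0, so β = Σxᵢyᵢ / (Σxᵢ² + σ²/τ²).
Σxᵢyᵢ = 2·7 + 2·7 + 5·8 + 2·2 + 4·6 = 96; Σxᵢ² = 53; σ²/τ² = 1/9.
β̂_MAP = 96 / (53 + 1/9) = 96/(478/9) = 432/239 ≈ 1.808.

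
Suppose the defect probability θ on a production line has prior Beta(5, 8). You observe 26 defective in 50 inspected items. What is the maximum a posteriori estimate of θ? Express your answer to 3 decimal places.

θ̂_MAP = 0.492

Prior: Beta(5, 8).
Data: 26 successes in 50 trials. The binomial likelihood contributes θ^26(1−θ)^24, so the posterior is Beta(5+26, 8+24) = Beta(31, 32).
For Beta(a, b) with a, b > 1 the mode is (a−1)/(a+b−2) = 30/61 ≈ 0.492.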